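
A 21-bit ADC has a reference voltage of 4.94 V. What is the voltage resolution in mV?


The resolution (LSB) of an ADC is Vref / 2^n.
LSB = 4.94 / 2^21
LSB = 4.94 / 2097152
LSB = 2.36e-06 V = 0.00235558 mV

0.00235558 mV


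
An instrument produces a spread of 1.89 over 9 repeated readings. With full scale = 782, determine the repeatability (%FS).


Repeatability = (spread / full scale) * 100%.
R = (1.89 / 782) * 100
R = 0.242 %FS

0.242 %FS


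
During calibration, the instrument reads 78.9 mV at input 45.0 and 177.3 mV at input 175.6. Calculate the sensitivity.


Sensitivity = (y2 - y1) / (x2 - x1).
S = (177.3 - 78.9) / (175.6 - 45.0)
S = 98.4 / 130.6
S = 0.7534 mV/unit

0.7534 mV/unit


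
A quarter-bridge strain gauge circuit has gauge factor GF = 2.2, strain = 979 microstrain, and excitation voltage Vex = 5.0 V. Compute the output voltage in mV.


Quarter bridge output: Vout = (GF * epsilon * Vex) / 4.
Vout = (2.2 * 979e-6 * 5.0) / 4
Vout = 0.010769 / 4 V
Vout = 0.00269225 V = 2.6923 mV

2.6923 mV


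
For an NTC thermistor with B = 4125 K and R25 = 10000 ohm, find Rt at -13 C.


NTC thermistor equation: Rt = R25 * exp(B * (1/T - 1/T25)).
T in Kelvin: 260.15 K, T25 = 298.15 K
1/T - 1/T25 = 1/260.15 - 1/298.15 = 0.00048992
B * (1/T - 1/T25) = 4125 * 0.00048992 = 2.0209
Rt = 10000 * exp(2.0209) = 75452.6 ohm

75452.6 ohm


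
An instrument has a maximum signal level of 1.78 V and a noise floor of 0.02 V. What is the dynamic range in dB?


Dynamic range = 20 * log10(Vmax / Vnoise).
DR = 20 * log10(1.78 / 0.02)
DR = 20 * log10(89.0)
DR = 38.99 dB

38.99 dB


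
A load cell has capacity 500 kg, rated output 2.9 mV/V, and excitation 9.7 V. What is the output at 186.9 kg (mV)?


Vout = rated_output * Vex * (load / capacity).
Vout = 2.9 * 9.7 * (186.9 / 500)
Vout = 2.9 * 9.7 * 0.3738
Vout = 10.515 mV

10.515 mV


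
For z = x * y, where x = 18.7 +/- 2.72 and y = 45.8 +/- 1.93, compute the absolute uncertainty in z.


For a product z = x*y, the relative uncertainty is:
uz/z = sqrt((ux/x)^2 + (uy/y)^2)
Relative uncertainties: ux/x = 2.72/18.7 = 0.145455
uy/y = 1.93/45.8 = 0.04214
z = 18.7 * 45.8 = 856.5
uz = 856.5 * sqrt(0.145455^2 + 0.04214^2) = 129.699

129.699


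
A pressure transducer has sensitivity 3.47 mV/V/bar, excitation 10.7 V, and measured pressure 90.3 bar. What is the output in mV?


Output = sensitivity * Vex * P.
Vout = 3.47 * 10.7 * 90.3
Vout = 37.129 * 90.3
Vout = 3352.75 mV

3352.75 mV


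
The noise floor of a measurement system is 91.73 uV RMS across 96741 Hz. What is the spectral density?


Noise spectral density = Vrms / sqrt(BW).
NSD = 91.73 / sqrt(96741)
NSD = 91.73 / 311.0322
NSD = 0.2949 uV/sqrt(Hz)

0.2949 uV/sqrt(Hz)


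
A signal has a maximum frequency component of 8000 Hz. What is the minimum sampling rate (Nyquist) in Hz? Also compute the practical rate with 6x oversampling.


By Nyquist theorem, fs_min = 2 * fmax.
fs_min = 2 * 8000 = 16000 Hz
Practical rate = 6 * fs_min = 6 * 16000 = 96000 Hz

fs_min = 16000 Hz, fs_practical = 96000 Hz


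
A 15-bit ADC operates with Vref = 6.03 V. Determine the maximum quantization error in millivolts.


The maximum quantization error is +/- LSB/2.
LSB = Vref / 2^n = 6.03 / 32768 = 0.00018402 V
Max error = LSB / 2 = 0.00018402 / 2 = 9.201e-05 V
Max error = 0.092 mV

0.092 mV


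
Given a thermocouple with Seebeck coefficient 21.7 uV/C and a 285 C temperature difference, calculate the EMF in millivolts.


The thermocouple output V = sensitivity * dT.
V = 21.7 uV/C * 285 C
V = 6184.5 uV
V = 6.184 mV

6.184 mV


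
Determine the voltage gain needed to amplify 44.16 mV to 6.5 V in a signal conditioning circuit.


Gain = Vout / Vin (converting to same units).
G = 6.5 V / 44.16 mV
G = 6500.0 mV / 44.16 mV
G = 147.19

147.19


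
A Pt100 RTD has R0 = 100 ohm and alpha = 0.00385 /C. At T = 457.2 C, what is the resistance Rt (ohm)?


The RTD equation: Rt = R0 * (1 + alpha * T).
Rt = 100 * (1 + 0.00385 * 457.2)
Rt = 100 * (1 + 1.76022)
Rt = 100 * 2.76022
Rt = 276.022 ohm

276.022 ohm


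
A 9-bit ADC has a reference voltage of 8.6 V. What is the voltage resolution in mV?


The resolution (LSB) of an ADC is Vref / 2^n.
LSB = 8.6 / 2^9
LSB = 8.6 / 512
LSB = 0.01679687 V = 16.796875 mV

16.796875 mV


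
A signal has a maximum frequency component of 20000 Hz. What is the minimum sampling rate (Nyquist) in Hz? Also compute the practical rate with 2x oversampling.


By Nyquist theorem, fs_min = 2 * fmax.
fs_min = 2 * 20000 = 40000 Hz
Practical rate = 2 * fs_min = 2 * 40000 = 80000 Hz

fs_min = 40000 Hz, fs_practical = 80000 Hz


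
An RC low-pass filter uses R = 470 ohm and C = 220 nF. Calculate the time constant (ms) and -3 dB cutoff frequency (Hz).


Time constant: tau = R * C.
tau = 470 * 2.20e-07 = 0.0001034 s
tau = 0.1034 ms
Cutoff frequency: fc = 1 / (2*pi*R*C).
fc = 1 / (2*pi*0.0001034) = 1539.22 Hz

tau = 0.1034 ms, fc = 1539.22 Hz


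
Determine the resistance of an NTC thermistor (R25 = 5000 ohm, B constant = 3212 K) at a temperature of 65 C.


NTC thermistor equation: Rt = R25 * exp(B * (1/T - 1/T25)).
T in Kelvin: 338.15 K, T25 = 298.15 K
1/T - 1/T25 = 1/338.15 - 1/298.15 = -0.00039675
B * (1/T - 1/T25) = 3212 * -0.00039675 = -1.2744
Rt = 5000 * exp(-1.2744) = 1398.1 ohm

1398.1 ohm


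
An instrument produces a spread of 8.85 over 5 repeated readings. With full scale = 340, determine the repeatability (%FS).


Repeatability = (spread / full scale) * 100%.
R = (8.85 / 340) * 100
R = 2.603 %FS

2.603 %FS


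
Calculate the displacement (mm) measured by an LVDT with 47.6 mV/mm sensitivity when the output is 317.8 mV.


Displacement = Vout / sensitivity.
d = 317.8 / 47.6
d = 6.676 mm

6.676 mm


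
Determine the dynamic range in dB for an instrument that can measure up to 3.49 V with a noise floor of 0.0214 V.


Dynamic range = 20 * log10(Vmax / Vnoise).
DR = 20 * log10(3.49 / 0.0214)
DR = 20 * log10(163.08)
DR = 44.25 dB

44.25 dB


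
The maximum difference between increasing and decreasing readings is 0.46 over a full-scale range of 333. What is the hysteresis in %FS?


Hysteresis = (max difference / full scale) * 100%.
H = (0.46 / 333) * 100
H = 0.138 %FS

0.138 %FS


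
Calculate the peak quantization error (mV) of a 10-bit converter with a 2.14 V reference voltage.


The maximum quantization error is +/- LSB/2.
LSB = Vref / 2^n = 2.14 / 1024 = 0.00208984 V
Max error = LSB / 2 = 0.00208984 / 2 = 0.00104492 V
Max error = 1.0449 mV

1.0449 mV


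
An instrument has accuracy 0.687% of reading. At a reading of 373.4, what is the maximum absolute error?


Absolute error = (accuracy% / 100) * reading.
Error = (0.687 / 100) * 373.4
Error = 0.00687 * 373.4
Error = 2.5653

2.5653


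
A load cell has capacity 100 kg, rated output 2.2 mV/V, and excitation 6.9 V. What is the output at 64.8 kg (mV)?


Vout = rated_output * Vex * (load / capacity).
Vout = 2.2 * 6.9 * (64.8 / 100)
Vout = 2.2 * 6.9 * 0.648
Vout = 9.837 mV

9.837 mV


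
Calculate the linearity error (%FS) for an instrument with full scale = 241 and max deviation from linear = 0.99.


Linearity error = (max deviation / full scale) * 100%.
Linearity = (0.99 / 241) * 100
Linearity = 0.411 %FS

0.411 %FS


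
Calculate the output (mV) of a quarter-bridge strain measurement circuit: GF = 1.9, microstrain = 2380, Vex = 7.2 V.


Quarter bridge output: Vout = (GF * epsilon * Vex) / 4.
Vout = (1.9 * 2380e-6 * 7.2) / 4
Vout = 0.0325584 / 4 V
Vout = 0.0081396 V = 8.1396 mV

8.1396 mV


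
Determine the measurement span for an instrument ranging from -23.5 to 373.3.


Span = upper range - lower range.
Span = 373.3 - (-23.5)
Span = 396.8

396.8


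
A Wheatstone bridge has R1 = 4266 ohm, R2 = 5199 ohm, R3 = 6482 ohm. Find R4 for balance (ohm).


At balance: R1*R4 = R2*R3, so R4 = R2*R3/R1.
R4 = 5199 * 6482 / 4266
R4 = 33699918 / 4266
R4 = 7899.65 ohm

7899.65 ohm


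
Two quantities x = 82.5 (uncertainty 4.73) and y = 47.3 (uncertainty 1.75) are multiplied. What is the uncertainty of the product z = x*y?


For a product z = x*y, the relative uncertainty is:
uz/z = sqrt((ux/x)^2 + (uy/y)^2)
Relative uncertainties: ux/x = 4.73/82.5 = 0.057333
uy/y = 1.75/47.3 = 0.036998
z = 82.5 * 47.3 = 3902.2
uz = 3902.2 * sqrt(0.057333^2 + 0.036998^2) = 266.268

266.268


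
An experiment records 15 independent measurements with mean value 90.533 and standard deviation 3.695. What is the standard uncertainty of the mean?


The standard uncertainty for Type A evaluation is u = s / sqrt(n).
u = 3.695 / sqrt(15)
u = 3.695 / 3.873
u = 0.954

0.954


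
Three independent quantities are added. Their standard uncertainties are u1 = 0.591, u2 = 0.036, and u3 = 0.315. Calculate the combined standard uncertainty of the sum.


For a sum of independent quantities, uc = sqrt(u1^2 + u2^2 + u3^2).
uc = sqrt(0.591^2 + 0.036^2 + 0.315^2)
uc = sqrt(0.349281 + 0.001296 + 0.099225)
uc = 0.6707

0.6707


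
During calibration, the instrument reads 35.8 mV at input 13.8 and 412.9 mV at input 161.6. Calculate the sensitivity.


Sensitivity = (y2 - y1) / (x2 - x1).
S = (412.9 - 35.8) / (161.6 - 13.8)
S = 377.1 / 147.8
S = 2.5514 mV/unit

2.5514 mV/unit


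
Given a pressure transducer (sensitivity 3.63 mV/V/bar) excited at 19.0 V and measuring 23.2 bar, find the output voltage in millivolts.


Output = sensitivity * Vex * P.
Vout = 3.63 * 19.0 * 23.2
Vout = 68.97 * 23.2
Vout = 1600.1 mV

1600.1 mV


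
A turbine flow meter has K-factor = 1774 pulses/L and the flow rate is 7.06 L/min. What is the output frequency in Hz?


Frequency = K * Q / 60 (converting L/min to L/s).
f = 1774 * 7.06 / 60
f = 12524.44 / 60
f = 208.74 Hz

208.74 Hz


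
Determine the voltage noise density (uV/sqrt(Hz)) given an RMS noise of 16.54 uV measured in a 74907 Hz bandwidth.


Noise spectral density = Vrms / sqrt(BW).
NSD = 16.54 / sqrt(74907)
NSD = 16.54 / 273.6914
NSD = 0.0604 uV/sqrt(Hz)

0.0604 uV/sqrt(Hz)


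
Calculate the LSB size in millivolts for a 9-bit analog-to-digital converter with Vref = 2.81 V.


The resolution (LSB) of an ADC is Vref / 2^n.
LSB = 2.81 / 2^9
LSB = 2.81 / 512
LSB = 0.00548828 V = 5.48828125 mV

5.48828125 mV


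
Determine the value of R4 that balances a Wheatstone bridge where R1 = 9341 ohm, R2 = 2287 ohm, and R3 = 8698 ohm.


At balance: R1*R4 = R2*R3, so R4 = R2*R3/R1.
R4 = 2287 * 8698 / 9341
R4 = 19892326 / 9341
R4 = 2129.57 ohm

2129.57 ohm


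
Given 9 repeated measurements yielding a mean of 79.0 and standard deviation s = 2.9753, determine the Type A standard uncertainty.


The standard uncertainty for Type A evaluation is u = s / sqrt(n).
u = 2.9753 / sqrt(9)
u = 2.9753 / 3.0
u = 0.9918

0.9918


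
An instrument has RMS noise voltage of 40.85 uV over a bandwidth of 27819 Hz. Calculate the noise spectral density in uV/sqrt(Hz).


Noise spectral density = Vrms / sqrt(BW).
NSD = 40.85 / sqrt(27819)
NSD = 40.85 / 166.7903
NSD = 0.2449 uV/sqrt(Hz)

0.2449 uV/sqrt(Hz)


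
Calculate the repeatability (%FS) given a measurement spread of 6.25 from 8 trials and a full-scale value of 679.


Repeatability = (spread / full scale) * 100%.
R = (6.25 / 679) * 100
R = 0.92 %FS

0.92 %FS


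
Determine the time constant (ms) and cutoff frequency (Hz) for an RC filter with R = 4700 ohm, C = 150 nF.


Time constant: tau = R * C.
tau = 4700 * 1.50e-07 = 0.000705 s
tau = 0.705 ms
Cutoff frequency: fc = 1 / (2*pi*R*C).
fc = 1 / (2*pi*0.000705) = 225.75 Hz

tau = 0.705 ms, fc = 225.75 Hz


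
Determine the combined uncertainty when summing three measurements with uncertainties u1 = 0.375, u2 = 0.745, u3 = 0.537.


For a sum of independent quantities, uc = sqrt(u1^2 + u2^2 + u3^2).
uc = sqrt(0.375^2 + 0.745^2 + 0.537^2)
uc = sqrt(0.140625 + 0.555025 + 0.288369)
uc = 0.992

0.992


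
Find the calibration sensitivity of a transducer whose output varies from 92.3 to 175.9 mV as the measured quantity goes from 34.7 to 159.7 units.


Sensitivity = (y2 - y1) / (x2 - x1).
S = (175.9 - 92.3) / (159.7 - 34.7)
S = 83.6 / 125.0
S = 0.6688 mV/unit

0.6688 mV/unit


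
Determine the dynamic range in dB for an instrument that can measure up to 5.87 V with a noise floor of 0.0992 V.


Dynamic range = 20 * log10(Vmax / Vnoise).
DR = 20 * log10(5.87 / 0.0992)
DR = 20 * log10(59.17)
DR = 35.44 dB

35.44 dB


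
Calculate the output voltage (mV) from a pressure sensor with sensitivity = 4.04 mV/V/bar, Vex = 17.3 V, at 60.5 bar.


Output = sensitivity * Vex * P.
Vout = 4.04 * 17.3 * 60.5
Vout = 69.892 * 60.5
Vout = 4228.47 mV

4228.47 mV


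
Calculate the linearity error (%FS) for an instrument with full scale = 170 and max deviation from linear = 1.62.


Linearity error = (max deviation / full scale) * 100%.
Linearity = (1.62 / 170) * 100
Linearity = 0.953 %FS

0.953 %FS


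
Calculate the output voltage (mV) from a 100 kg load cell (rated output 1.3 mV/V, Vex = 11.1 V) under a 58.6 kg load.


Vout = rated_output * Vex * (load / capacity).
Vout = 1.3 * 11.1 * (58.6 / 100)
Vout = 1.3 * 11.1 * 0.586
Vout = 8.456 mV

8.456 mV


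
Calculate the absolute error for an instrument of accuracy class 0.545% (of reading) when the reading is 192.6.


Absolute error = (accuracy% / 100) * reading.
Error = (0.545 / 100) * 192.6
Error = 0.00545 * 192.6
Error = 1.0497

1.0497


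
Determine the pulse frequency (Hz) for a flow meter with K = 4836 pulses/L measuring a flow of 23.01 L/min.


Frequency = K * Q / 60 (converting L/min to L/s).
f = 4836 * 23.01 / 60
f = 111276.36 / 60
f = 1854.61 Hz

1854.61 Hz


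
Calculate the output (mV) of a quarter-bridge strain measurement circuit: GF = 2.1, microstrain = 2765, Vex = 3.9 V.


Quarter bridge output: Vout = (GF * epsilon * Vex) / 4.
Vout = (2.1 * 2765e-6 * 3.9) / 4
Vout = 0.02264535 / 4 V
Vout = 0.00566134 V = 5.6613 mV

5.6613 mV


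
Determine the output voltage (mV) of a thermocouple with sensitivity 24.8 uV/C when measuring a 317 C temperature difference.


The thermocouple output V = sensitivity * dT.
V = 24.8 uV/C * 317 C
V = 7861.6 uV
V = 7.862 mV

7.862 mV


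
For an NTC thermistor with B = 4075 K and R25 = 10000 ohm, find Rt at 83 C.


NTC thermistor equation: Rt = R25 * exp(B * (1/T - 1/T25)).
T in Kelvin: 356.15 K, T25 = 298.15 K
1/T - 1/T25 = 1/356.15 - 1/298.15 = -0.00054621
B * (1/T - 1/T25) = 4075 * -0.00054621 = -2.2258
Rt = 10000 * exp(-2.2258) = 1079.8 ohm

1079.8 ohm


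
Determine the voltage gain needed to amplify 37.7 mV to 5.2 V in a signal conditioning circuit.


Gain = Vout / Vin (converting to same units).
G = 5.2 V / 37.7 mV
G = 5200.0 mV / 37.7 mV
G = 137.93

137.93


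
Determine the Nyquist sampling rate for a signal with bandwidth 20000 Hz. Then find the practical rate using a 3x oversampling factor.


By Nyquist theorem, fs_min = 2 * fmax.
fs_min = 2 * 20000 = 40000 Hz
Practical rate = 3 * fs_min = 3 * 40000 = 120000 Hz

fs_min = 40000 Hz, fs_practical = 120000 Hz


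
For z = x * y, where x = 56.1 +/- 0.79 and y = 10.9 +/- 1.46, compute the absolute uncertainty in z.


For a product z = x*y, the relative uncertainty is:
uz/z = sqrt((ux/x)^2 + (uy/y)^2)
Relative uncertainties: ux/x = 0.79/56.1 = 0.014082
uy/y = 1.46/10.9 = 0.133945
z = 56.1 * 10.9 = 611.5
uz = 611.5 * sqrt(0.014082^2 + 0.133945^2) = 82.357

82.357


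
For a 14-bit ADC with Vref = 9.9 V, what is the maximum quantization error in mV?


The maximum quantization error is +/- LSB/2.
LSB = Vref / 2^n = 9.9 / 16384 = 0.00060425 V
Max error = LSB / 2 = 0.00060425 / 2 = 0.00030212 V
Max error = 0.3021 mV

0.3021 mV


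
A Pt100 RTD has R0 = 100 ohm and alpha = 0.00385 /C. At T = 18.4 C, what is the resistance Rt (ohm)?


The RTD equation: Rt = R0 * (1 + alpha * T).
Rt = 100 * (1 + 0.00385 * 18.4)
Rt = 100 * (1 + 0.07084)
Rt = 100 * 1.07084
Rt = 107.084 ohm

107.084 ohm


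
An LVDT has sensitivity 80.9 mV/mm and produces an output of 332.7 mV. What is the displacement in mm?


Displacement = Vout / sensitivity.
d = 332.7 / 80.9
d = 4.112 mm

4.112 mm


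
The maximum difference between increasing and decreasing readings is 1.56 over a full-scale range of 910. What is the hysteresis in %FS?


Hysteresis = (max difference / full scale) * 100%.
H = (1.56 / 910) * 100
H = 0.171 %FS

0.171 %FS


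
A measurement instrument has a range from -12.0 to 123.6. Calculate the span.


Span = upper range - lower range.
Span = 123.6 - (-12.0)
Span = 135.6

135.6


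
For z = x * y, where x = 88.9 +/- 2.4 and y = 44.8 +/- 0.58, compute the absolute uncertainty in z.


For a product z = x*y, the relative uncertainty is:
uz/z = sqrt((ux/x)^2 + (uy/y)^2)
Relative uncertainties: ux/x = 2.4/88.9 = 0.026997
uy/y = 0.58/44.8 = 0.012946
z = 88.9 * 44.8 = 3982.7
uz = 3982.7 * sqrt(0.026997^2 + 0.012946^2) = 119.244

119.244


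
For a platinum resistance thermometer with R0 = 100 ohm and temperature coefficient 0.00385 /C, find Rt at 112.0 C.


The RTD equation: Rt = R0 * (1 + alpha * T).
Rt = 100 * (1 + 0.00385 * 112.0)
Rt = 100 * (1 + 0.4312)
Rt = 100 * 1.4312
Rt = 143.12 ohm

143.12 ohm


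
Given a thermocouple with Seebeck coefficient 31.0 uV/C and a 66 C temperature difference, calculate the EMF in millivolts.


The thermocouple output V = sensitivity * dT.
V = 31.0 uV/C * 66 C
V = 2046.0 uV
V = 2.046 mV

2.046 mV


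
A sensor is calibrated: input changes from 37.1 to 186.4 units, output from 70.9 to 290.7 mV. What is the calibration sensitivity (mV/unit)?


Sensitivity = (y2 - y1) / (x2 - x1).
S = (290.7 - 70.9) / (186.4 - 37.1)
S = 219.8 / 149.3
S = 1.4722 mV/unit

1.4722 mV/unit


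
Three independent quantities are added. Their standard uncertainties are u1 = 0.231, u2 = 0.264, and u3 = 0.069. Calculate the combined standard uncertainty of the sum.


For a sum of independent quantities, uc = sqrt(u1^2 + u2^2 + u3^2).
uc = sqrt(0.231^2 + 0.264^2 + 0.069^2)
uc = sqrt(0.053361 + 0.069696 + 0.004761)
uc = 0.3575

0.3575


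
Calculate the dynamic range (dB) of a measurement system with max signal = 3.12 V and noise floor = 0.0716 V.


Dynamic range = 20 * log10(Vmax / Vnoise).
DR = 20 * log10(3.12 / 0.0716)
DR = 20 * log10(43.58)
DR = 32.78 dB

32.78 dB


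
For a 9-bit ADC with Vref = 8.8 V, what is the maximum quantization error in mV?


The maximum quantization error is +/- LSB/2.
LSB = Vref / 2^n = 8.8 / 512 = 0.0171875 V
Max error = LSB / 2 = 0.0171875 / 2 = 0.00859375 V
Max error = 8.5938 mV

8.5938 mV


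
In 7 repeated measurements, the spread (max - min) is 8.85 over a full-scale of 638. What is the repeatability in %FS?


Repeatability = (spread / full scale) * 100%.
R = (8.85 / 638) * 100
R = 1.387 %FS

1.387 %FS


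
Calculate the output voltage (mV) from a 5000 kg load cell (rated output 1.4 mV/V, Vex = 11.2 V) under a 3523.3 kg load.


Vout = rated_output * Vex * (load / capacity).
Vout = 1.4 * 11.2 * (3523.3 / 5000)
Vout = 1.4 * 11.2 * 0.70466
Vout = 11.049 mV

11.049 mV


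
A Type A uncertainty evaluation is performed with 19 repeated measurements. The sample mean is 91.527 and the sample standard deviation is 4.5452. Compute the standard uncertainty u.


The standard uncertainty for Type A evaluation is u = s / sqrt(n).
u = 4.5452 / sqrt(19)
u = 4.5452 / 4.3589
u = 1.0427

1.0427


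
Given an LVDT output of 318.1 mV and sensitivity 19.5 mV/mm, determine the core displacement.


Displacement = Vout / sensitivity.
d = 318.1 / 19.5
d = 16.313 mm

16.313 mm


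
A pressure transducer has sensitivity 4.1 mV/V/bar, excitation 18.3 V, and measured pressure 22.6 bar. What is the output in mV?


Output = sensitivity * Vex * P.
Vout = 4.1 * 18.3 * 22.6
Vout = 75.03 * 22.6
Vout = 1695.68 mV

1695.68 mV


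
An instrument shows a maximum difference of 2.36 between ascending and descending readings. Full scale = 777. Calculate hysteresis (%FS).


Hysteresis = (max difference / full scale) * 100%.
H = (2.36 / 777) * 100
H = 0.304 %FS

0.304 %FS


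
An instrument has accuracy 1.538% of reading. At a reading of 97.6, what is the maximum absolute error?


Absolute error = (accuracy% / 100) * reading.
Error = (1.538 / 100) * 97.6
Error = 0.01538 * 97.6
Error = 1.5011

1.5011


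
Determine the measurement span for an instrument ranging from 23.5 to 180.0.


Span = upper range - lower range.
Span = 180.0 - (23.5)
Span = 156.5

156.5


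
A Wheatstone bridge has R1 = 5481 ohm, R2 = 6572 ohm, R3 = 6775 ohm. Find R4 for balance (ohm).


At balance: R1*R4 = R2*R3, so R4 = R2*R3/R1.
R4 = 6572 * 6775 / 5481
R4 = 44525300 / 5481
R4 = 8123.57 ohm

8123.57 ohm


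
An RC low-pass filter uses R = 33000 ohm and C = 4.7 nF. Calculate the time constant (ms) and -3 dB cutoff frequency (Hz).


Time constant: tau = R * C.
tau = 33000 * 4.70e-09 = 0.0001551 s
tau = 0.1551 ms
Cutoff frequency: fc = 1 / (2*pi*R*C).
fc = 1 / (2*pi*0.0001551) = 1026.14 Hz

tau = 0.1551 ms, fc = 1026.14 Hz


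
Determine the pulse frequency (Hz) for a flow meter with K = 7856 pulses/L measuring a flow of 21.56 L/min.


Frequency = K * Q / 60 (converting L/min to L/s).
f = 7856 * 21.56 / 60
f = 169375.36 / 60
f = 2822.92 Hz

2822.92 Hz


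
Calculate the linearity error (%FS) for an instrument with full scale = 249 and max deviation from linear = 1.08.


Linearity error = (max deviation / full scale) * 100%.
Linearity = (1.08 / 249) * 100
Linearity = 0.434 %FS

0.434 %FS


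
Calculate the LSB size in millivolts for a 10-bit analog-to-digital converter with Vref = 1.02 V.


The resolution (LSB) of an ADC is Vref / 2^n.
LSB = 1.02 / 2^10
LSB = 1.02 / 1024
LSB = 0.00099609 V = 0.99609375 mV

0.99609375 mV


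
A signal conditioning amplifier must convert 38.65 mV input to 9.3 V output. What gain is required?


Gain = Vout / Vin (converting to same units).
G = 9.3 V / 38.65 mV
G = 9300.0 mV / 38.65 mV
G = 240.62

240.62


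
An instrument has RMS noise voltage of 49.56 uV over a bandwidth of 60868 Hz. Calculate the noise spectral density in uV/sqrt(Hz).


Noise spectral density = Vrms / sqrt(BW).
NSD = 49.56 / sqrt(60868)
NSD = 49.56 / 246.7144
NSD = 0.2009 uV/sqrt(Hz)

0.2009 uV/sqrt(Hz)


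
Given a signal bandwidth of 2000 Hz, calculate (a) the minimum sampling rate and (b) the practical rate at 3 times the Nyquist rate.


By Nyquist theorem, fs_min = 2 * fmax.
fs_min = 2 * 2000 = 4000 Hz
Practical rate = 3 * fs_min = 3 * 4000 = 12000 Hz

fs_min = 4000 Hz, fs_practical = 12000 Hz


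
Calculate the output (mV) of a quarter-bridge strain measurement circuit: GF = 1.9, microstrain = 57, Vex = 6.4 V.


Quarter bridge output: Vout = (GF * epsilon * Vex) / 4.
Vout = (1.9 * 57e-6 * 6.4) / 4
Vout = 0.00069312 / 4 V
Vout = 0.00017328 V = 0.1733 mV

0.1733 mV


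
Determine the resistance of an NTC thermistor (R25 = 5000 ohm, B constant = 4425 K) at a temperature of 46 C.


NTC thermistor equation: Rt = R25 * exp(B * (1/T - 1/T25)).
T in Kelvin: 319.15 K, T25 = 298.15 K
1/T - 1/T25 = 1/319.15 - 1/298.15 = -0.00022069
B * (1/T - 1/T25) = 4425 * -0.00022069 = -0.9766
Rt = 5000 * exp(-0.9766) = 1883.0 ohm

1883.0 ohm


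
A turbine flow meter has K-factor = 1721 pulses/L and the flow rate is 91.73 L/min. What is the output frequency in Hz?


Frequency = K * Q / 60 (converting L/min to L/s).
f = 1721 * 91.73 / 60
f = 157867.33 / 60
f = 2631.12 Hz

2631.12 Hz


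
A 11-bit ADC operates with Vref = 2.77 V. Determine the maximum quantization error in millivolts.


The maximum quantization error is +/- LSB/2.
LSB = Vref / 2^n = 2.77 / 2048 = 0.00135254 V
Max error = LSB / 2 = 0.00135254 / 2 = 0.00067627 V
Max error = 0.6763 mV

0.6763 mV


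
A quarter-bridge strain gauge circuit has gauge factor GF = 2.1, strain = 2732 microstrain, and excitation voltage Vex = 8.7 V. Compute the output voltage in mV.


Quarter bridge output: Vout = (GF * epsilon * Vex) / 4.
Vout = (2.1 * 2732e-6 * 8.7) / 4
Vout = 0.04991364 / 4 V
Vout = 0.01247841 V = 12.4784 mV

12.4784 mV


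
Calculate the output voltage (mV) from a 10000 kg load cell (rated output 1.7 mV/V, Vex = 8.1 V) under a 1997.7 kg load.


Vout = rated_output * Vex * (load / capacity).
Vout = 1.7 * 8.1 * (1997.7 / 10000)
Vout = 1.7 * 8.1 * 0.19977
Vout = 2.751 mV

2.751 mV


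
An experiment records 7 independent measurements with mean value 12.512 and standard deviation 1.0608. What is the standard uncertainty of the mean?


The standard uncertainty for Type A evaluation is u = s / sqrt(n).
u = 1.0608 / sqrt(7)
u = 1.0608 / 2.6458
u = 0.4009

0.4009


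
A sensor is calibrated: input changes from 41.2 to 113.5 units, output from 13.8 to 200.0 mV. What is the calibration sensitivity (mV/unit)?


Sensitivity = (y2 - y1) / (x2 - x1).
S = (200.0 - 13.8) / (113.5 - 41.2)
S = 186.2 / 72.3
S = 2.5754 mV/unit

2.5754 mV/unit


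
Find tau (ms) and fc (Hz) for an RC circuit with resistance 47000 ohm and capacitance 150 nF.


Time constant: tau = R * C.
tau = 47000 * 1.50e-07 = 0.00705 s
tau = 7.05 ms
Cutoff frequency: fc = 1 / (2*pi*R*C).
fc = 1 / (2*pi*0.00705) = 22.58 Hz

tau = 7.05 ms, fc = 22.58 Hz


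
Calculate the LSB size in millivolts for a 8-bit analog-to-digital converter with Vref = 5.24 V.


The resolution (LSB) of an ADC is Vref / 2^n.
LSB = 5.24 / 2^8
LSB = 5.24 / 256
LSB = 0.02046875 V = 20.46875 mV

20.46875 mV


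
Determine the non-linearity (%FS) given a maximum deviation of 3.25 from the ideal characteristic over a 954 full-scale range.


Linearity error = (max deviation / full scale) * 100%.
Linearity = (3.25 / 954) * 100
Linearity = 0.341 %FS

0.341 %FS


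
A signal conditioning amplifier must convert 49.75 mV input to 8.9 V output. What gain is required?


Gain = Vout / Vin (converting to same units).
G = 8.9 V / 49.75 mV
G = 8900.0 mV / 49.75 mV
G = 178.89

178.89


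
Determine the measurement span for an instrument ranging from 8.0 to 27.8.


Span = upper range - lower range.
Span = 27.8 - (8.0)
Span = 19.8

19.8


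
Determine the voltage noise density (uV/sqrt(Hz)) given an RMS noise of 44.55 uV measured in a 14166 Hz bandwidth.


Noise spectral density = Vrms / sqrt(BW).
NSD = 44.55 / sqrt(14166)
NSD = 44.55 / 119.021
NSD = 0.3743 uV/sqrt(Hz)

0.3743 uV/sqrt(Hz)


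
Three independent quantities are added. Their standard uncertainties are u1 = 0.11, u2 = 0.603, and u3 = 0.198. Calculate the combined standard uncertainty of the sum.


For a sum of independent quantities, uc = sqrt(u1^2 + u2^2 + u3^2).
uc = sqrt(0.11^2 + 0.603^2 + 0.198^2)
uc = sqrt(0.0121 + 0.363609 + 0.039204)
uc = 0.6441

0.6441


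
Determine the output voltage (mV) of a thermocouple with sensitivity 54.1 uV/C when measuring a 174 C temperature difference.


The thermocouple output V = sensitivity * dT.
V = 54.1 uV/C * 174 C
V = 9413.4 uV
V = 9.413 mV

9.413 mV


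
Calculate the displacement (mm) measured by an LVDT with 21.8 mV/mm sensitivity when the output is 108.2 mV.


Displacement = Vout / sensitivity.
d = 108.2 / 21.8
d = 4.963 mm

4.963 mm


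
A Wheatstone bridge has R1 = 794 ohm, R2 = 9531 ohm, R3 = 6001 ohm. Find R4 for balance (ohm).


At balance: R1*R4 = R2*R3, so R4 = R2*R3/R1.
R4 = 9531 * 6001 / 794
R4 = 57195531 / 794
R4 = 72034.67 ohm

72034.67 ohm


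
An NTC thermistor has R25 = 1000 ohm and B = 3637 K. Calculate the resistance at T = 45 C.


NTC thermistor equation: Rt = R25 * exp(B * (1/T - 1/T25)).
T in Kelvin: 318.15 K, T25 = 298.15 K
1/T - 1/T25 = 1/318.15 - 1/298.15 = -0.00021084
B * (1/T - 1/T25) = 3637 * -0.00021084 = -0.7668
Rt = 1000 * exp(-0.7668) = 464.5 ohm

464.5 ohm


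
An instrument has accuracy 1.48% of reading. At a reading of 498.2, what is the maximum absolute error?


Absolute error = (accuracy% / 100) * reading.
Error = (1.48 / 100) * 498.2
Error = 0.0148 * 498.2
Error = 7.3734

7.3734


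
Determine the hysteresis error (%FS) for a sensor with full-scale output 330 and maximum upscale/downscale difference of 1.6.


Hysteresis = (max difference / full scale) * 100%.
H = (1.6 / 330) * 100
H = 0.485 %FS

0.485 %FS


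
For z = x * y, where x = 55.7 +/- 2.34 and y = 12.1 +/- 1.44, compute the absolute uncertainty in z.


For a product z = x*y, the relative uncertainty is:
uz/z = sqrt((ux/x)^2 + (uy/y)^2)
Relative uncertainties: ux/x = 2.34/55.7 = 0.042011
uy/y = 1.44/12.1 = 0.119008
z = 55.7 * 12.1 = 674.0
uz = 674.0 * sqrt(0.042011^2 + 0.119008^2) = 85.059

85.059


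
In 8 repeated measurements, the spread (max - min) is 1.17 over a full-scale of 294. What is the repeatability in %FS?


Repeatability = (spread / full scale) * 100%.
R = (1.17 / 294) * 100
R = 0.398 %FS

0.398 %FS


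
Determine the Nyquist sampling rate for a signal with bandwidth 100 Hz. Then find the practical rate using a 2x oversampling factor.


By Nyquist theorem, fs_min = 2 * fmax.
fs_min = 2 * 100 = 200 Hz
Practical rate = 2 * fs_min = 2 * 200 = 400 Hz

fs_min = 200 Hz, fs_practical = 400 Hz


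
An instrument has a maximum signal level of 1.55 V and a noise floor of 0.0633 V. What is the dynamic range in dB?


Dynamic range = 20 * log10(Vmax / Vnoise).
DR = 20 * log10(1.55 / 0.0633)
DR = 20 * log10(24.49)
DR = 27.78 dB

27.78 dB


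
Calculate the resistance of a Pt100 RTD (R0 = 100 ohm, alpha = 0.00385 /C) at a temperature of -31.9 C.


The RTD equation: Rt = R0 * (1 + alpha * T).
Rt = 100 * (1 + 0.00385 * -31.9)
Rt = 100 * (1 + -0.122815)
Rt = 100 * 0.877185
Rt = 87.719 ohm

87.719 ohm


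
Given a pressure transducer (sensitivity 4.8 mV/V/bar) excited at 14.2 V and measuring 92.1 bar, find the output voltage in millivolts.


Output = sensitivity * Vex * P.
Vout = 4.8 * 14.2 * 92.1
Vout = 68.16 * 92.1
Vout = 6277.54 mV

6277.54 mV


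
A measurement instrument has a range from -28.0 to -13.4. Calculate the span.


Span = upper range - lower range.
Span = -13.4 - (-28.0)
Span = 14.6

14.6


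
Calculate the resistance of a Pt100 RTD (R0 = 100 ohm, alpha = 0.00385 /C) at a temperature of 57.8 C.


The RTD equation: Rt = R0 * (1 + alpha * T).
Rt = 100 * (1 + 0.00385 * 57.8)
Rt = 100 * (1 + 0.22253)
Rt = 100 * 1.22253
Rt = 122.253 ohm

122.253 ohm


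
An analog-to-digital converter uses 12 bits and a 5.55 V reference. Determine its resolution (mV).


The resolution (LSB) of an ADC is Vref / 2^n.
LSB = 5.55 / 2^12
LSB = 5.55 / 4096
LSB = 0.00135498 V = 1.35498047 mV

1.35498047 mV


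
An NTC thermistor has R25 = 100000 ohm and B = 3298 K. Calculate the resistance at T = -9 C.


NTC thermistor equation: Rt = R25 * exp(B * (1/T - 1/T25)).
T in Kelvin: 264.15 K, T25 = 298.15 K
1/T - 1/T25 = 1/264.15 - 1/298.15 = 0.00043171
B * (1/T - 1/T25) = 3298 * 0.00043171 = 1.4238
Rt = 100000 * exp(1.4238) = 415280.5 ohm

415280.5 ohm


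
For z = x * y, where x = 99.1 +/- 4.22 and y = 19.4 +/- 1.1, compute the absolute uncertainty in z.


For a product z = x*y, the relative uncertainty is:
uz/z = sqrt((ux/x)^2 + (uy/y)^2)
Relative uncertainties: ux/x = 4.22/99.1 = 0.042583
uy/y = 1.1/19.4 = 0.056701
z = 99.1 * 19.4 = 1922.5
uz = 1922.5 * sqrt(0.042583^2 + 0.056701^2) = 136.329

136.329


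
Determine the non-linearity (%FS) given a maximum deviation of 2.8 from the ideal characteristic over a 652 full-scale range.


Linearity error = (max deviation / full scale) * 100%.
Linearity = (2.8 / 652) * 100
Linearity = 0.429 %FS

0.429 %FS


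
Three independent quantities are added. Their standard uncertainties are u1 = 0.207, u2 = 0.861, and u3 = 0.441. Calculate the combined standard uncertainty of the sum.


For a sum of independent quantities, uc = sqrt(u1^2 + u2^2 + u3^2).
uc = sqrt(0.207^2 + 0.861^2 + 0.441^2)
uc = sqrt(0.042849 + 0.741321 + 0.194481)
uc = 0.9893

0.9893


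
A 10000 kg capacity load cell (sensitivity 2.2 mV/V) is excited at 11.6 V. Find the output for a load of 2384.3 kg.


Vout = rated_output * Vex * (load / capacity).
Vout = 2.2 * 11.6 * (2384.3 / 10000)
Vout = 2.2 * 11.6 * 0.23843
Vout = 6.085 mV

6.085 mV


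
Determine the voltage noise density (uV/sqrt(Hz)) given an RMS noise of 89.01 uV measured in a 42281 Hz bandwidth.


Noise spectral density = Vrms / sqrt(BW).
NSD = 89.01 / sqrt(42281)
NSD = 89.01 / 205.6234
NSD = 0.4329 uV/sqrt(Hz)

0.4329 uV/sqrt(Hz)


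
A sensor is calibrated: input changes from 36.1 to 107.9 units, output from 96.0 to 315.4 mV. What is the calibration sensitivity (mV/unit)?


Sensitivity = (y2 - y1) / (x2 - x1).
S = (315.4 - 96.0) / (107.9 - 36.1)
S = 219.4 / 71.8
S = 3.0557 mV/unit

3.0557 mV/unit


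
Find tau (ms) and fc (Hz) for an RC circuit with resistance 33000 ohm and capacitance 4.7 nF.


Time constant: tau = R * C.
tau = 33000 * 4.70e-09 = 0.0001551 s
tau = 0.1551 ms
Cutoff frequency: fc = 1 / (2*pi*R*C).
fc = 1 / (2*pi*0.0001551) = 1026.14 Hz

tau = 0.1551 ms, fc = 1026.14 Hz


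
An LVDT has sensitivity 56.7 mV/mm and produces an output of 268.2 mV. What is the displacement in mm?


Displacement = Vout / sensitivity.
d = 268.2 / 56.7
d = 4.73 mm

4.73 mm


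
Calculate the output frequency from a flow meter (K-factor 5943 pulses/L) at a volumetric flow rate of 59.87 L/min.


Frequency = K * Q / 60 (converting L/min to L/s).
f = 5943 * 59.87 / 60
f = 355807.41 / 60
f = 5930.12 Hz

5930.12 Hz


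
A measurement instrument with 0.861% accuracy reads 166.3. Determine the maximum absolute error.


Absolute error = (accuracy% / 100) * reading.
Error = (0.861 / 100) * 166.3
Error = 0.00861 * 166.3
Error = 1.4318

1.4318


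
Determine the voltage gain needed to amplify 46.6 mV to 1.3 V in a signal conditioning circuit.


Gain = Vout / Vin (converting to same units).
G = 1.3 V / 46.6 mV
G = 1300.0 mV / 46.6 mV
G = 27.9

27.9


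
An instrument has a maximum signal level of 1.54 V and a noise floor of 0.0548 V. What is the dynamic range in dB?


Dynamic range = 20 * log10(Vmax / Vnoise).
DR = 20 * log10(1.54 / 0.0548)
DR = 20 * log10(28.1)
DR = 28.97 dB

28.97 dB


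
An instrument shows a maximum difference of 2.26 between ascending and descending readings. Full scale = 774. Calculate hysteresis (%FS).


Hysteresis = (max difference / full scale) * 100%.
H = (2.26 / 774) * 100
H = 0.292 %FS

0.292 %FS


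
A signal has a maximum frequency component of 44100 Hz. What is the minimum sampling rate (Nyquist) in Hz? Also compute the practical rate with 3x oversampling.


By Nyquist theorem, fs_min = 2 * fmax.
fs_min = 2 * 44100 = 88200 Hz
Practical rate = 3 * fs_min = 3 * 88200 = 264600 Hz

fs_min = 88200 Hz, fs_practical = 264600 Hz


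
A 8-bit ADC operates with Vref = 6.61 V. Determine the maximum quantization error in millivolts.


The maximum quantization error is +/- LSB/2.
LSB = Vref / 2^n = 6.61 / 256 = 0.02582031 V
Max error = LSB / 2 = 0.02582031 / 2 = 0.01291016 V
Max error = 12.9102 mV

12.9102 mV


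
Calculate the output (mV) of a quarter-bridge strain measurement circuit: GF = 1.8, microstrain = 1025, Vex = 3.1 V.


Quarter bridge output: Vout = (GF * epsilon * Vex) / 4.
Vout = (1.8 * 1025e-6 * 3.1) / 4
Vout = 0.0057195 / 4 V
Vout = 0.00142987 V = 1.4299 mV

1.4299 mV


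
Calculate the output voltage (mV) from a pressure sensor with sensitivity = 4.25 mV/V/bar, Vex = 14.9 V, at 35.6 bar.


Output = sensitivity * Vex * P.
Vout = 4.25 * 14.9 * 35.6
Vout = 63.325 * 35.6
Vout = 2254.37 mV

2254.37 mV


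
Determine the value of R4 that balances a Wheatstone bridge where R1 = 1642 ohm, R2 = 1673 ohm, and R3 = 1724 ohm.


At balance: R1*R4 = R2*R3, so R4 = R2*R3/R1.
R4 = 1673 * 1724 / 1642
R4 = 2884252 / 1642
R4 = 1756.55 ohm

1756.55 ohm


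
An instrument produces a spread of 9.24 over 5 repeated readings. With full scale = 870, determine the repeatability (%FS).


Repeatability = (spread / full scale) * 100%.
R = (9.24 / 870) * 100
R = 1.062 %FS

1.062 %FS


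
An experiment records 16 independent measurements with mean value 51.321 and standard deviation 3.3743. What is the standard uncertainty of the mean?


The standard uncertainty for Type A evaluation is u = s / sqrt(n).
u = 3.3743 / sqrt(16)
u = 3.3743 / 4.0
u = 0.8436

0.8436


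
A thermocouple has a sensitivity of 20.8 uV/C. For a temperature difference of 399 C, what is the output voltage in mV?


The thermocouple output V = sensitivity * dT.
V = 20.8 uV/C * 399 C
V = 8299.2 uV
V = 8.299 mV

8.299 mV


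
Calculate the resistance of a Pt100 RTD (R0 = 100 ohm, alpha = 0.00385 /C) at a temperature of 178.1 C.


The RTD equation: Rt = R0 * (1 + alpha * T).
Rt = 100 * (1 + 0.00385 * 178.1)
Rt = 100 * (1 + 0.685685)
Rt = 100 * 1.685685
Rt = 168.569 ohm

168.569 ohm


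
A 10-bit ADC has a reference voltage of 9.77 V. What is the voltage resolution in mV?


The resolution (LSB) of an ADC is Vref / 2^n.
LSB = 9.77 / 2^10
LSB = 9.77 / 1024
LSB = 0.00954102 V = 9.54101562 mV

9.54101562 mV


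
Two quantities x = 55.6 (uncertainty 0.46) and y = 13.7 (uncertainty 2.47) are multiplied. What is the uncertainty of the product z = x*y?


For a product z = x*y, the relative uncertainty is:
uz/z = sqrt((ux/x)^2 + (uy/y)^2)
Relative uncertainties: ux/x = 0.46/55.6 = 0.008273
uy/y = 2.47/13.7 = 0.180292
z = 55.6 * 13.7 = 761.7
uz = 761.7 * sqrt(0.008273^2 + 0.180292^2) = 137.477

137.477


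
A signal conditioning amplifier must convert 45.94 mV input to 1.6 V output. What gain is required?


Gain = Vout / Vin (converting to same units).
G = 1.6 V / 45.94 mV
G = 1600.0 mV / 45.94 mV
G = 34.83

34.83


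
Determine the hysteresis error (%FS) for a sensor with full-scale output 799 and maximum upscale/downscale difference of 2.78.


Hysteresis = (max difference / full scale) * 100%.
H = (2.78 / 799) * 100
H = 0.348 %FS

0.348 %FS


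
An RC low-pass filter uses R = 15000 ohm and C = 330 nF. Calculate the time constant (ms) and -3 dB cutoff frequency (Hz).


Time constant: tau = R * C.
tau = 15000 * 3.30e-07 = 0.00495 s
tau = 4.95 ms
Cutoff frequency: fc = 1 / (2*pi*R*C).
fc = 1 / (2*pi*0.00495) = 32.15 Hz

tau = 4.95 ms, fc = 32.15 Hz


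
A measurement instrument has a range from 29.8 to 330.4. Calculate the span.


Span = upper range - lower range.
Span = 330.4 - (29.8)
Span = 300.6

300.6


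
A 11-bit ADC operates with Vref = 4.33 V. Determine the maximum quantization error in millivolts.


The maximum quantization error is +/- LSB/2.
LSB = Vref / 2^n = 4.33 / 2048 = 0.00211426 V
Max error = LSB / 2 = 0.00211426 / 2 = 0.00105713 V
Max error = 1.0571 mV

1.0571 mV


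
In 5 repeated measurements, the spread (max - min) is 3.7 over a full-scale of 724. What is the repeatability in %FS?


Repeatability = (spread / full scale) * 100%.
R = (3.7 / 724) * 100
R = 0.511 %FS

0.511 %FS


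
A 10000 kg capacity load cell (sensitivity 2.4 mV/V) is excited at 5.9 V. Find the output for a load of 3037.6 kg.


Vout = rated_output * Vex * (load / capacity).
Vout = 2.4 * 5.9 * (3037.6 / 10000)
Vout = 2.4 * 5.9 * 0.30376
Vout = 4.301 mV

4.301 mV


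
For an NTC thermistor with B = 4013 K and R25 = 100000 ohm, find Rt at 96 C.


NTC thermistor equation: Rt = R25 * exp(B * (1/T - 1/T25)).
T in Kelvin: 369.15 K, T25 = 298.15 K
1/T - 1/T25 = 1/369.15 - 1/298.15 = -0.00064509
B * (1/T - 1/T25) = 4013 * -0.00064509 = -2.5887
Rt = 100000 * exp(-2.5887) = 7511.4 ohm

7511.4 ohm


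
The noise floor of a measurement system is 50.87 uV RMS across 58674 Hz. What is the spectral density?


Noise spectral density = Vrms / sqrt(BW).
NSD = 50.87 / sqrt(58674)
NSD = 50.87 / 242.2272
NSD = 0.21 uV/sqrt(Hz)

0.21 uV/sqrt(Hz)


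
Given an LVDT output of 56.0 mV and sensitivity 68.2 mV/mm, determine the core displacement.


Displacement = Vout / sensitivity.
d = 56.0 / 68.2
d = 0.821 mm

0.821 mm
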